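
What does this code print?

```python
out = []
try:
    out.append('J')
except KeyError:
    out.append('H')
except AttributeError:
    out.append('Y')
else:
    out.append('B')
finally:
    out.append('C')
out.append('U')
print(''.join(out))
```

Execution trace: 'J' (try body, no exception) → 'B' (else) → 'C' (finally) → 'U' (after the try/except). Output: JBCU

Answer: JBCU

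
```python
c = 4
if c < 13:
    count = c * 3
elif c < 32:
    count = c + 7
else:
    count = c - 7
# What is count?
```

Trace:
`c = 4` → c = 4
`if c < 13: ...` → c < 13 is True → count = 12
So count = 12

Answer: 12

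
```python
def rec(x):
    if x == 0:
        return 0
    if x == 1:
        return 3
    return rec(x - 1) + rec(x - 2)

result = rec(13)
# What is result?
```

Build up from base cases: rec(0)=0, rec(1)=3, rec(2)=3, rec(3)=6, rec(4)=9, rec(5)=15, rec(6)=24, ..., rec(13)=699

Answer: 699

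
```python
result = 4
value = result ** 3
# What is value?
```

Trace:
`result = 4` → result = 4
`value = result ** 3` → value = 64
So value = 64

Answer: 64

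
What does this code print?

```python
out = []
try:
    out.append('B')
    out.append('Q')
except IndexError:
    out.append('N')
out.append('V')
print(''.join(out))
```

Execution trace: 'B' (try body) → 'Q' (try body, no exception) → 'V' (after the try/except). Output: BQV

Answer: BQV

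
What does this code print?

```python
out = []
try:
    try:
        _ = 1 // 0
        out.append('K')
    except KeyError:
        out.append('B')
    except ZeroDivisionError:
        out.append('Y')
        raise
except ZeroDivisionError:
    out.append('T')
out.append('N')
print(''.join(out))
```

Execution trace: 'Y' (inner except ZeroDivisionError) → 'T' (outer except ZeroDivisionError) → 'N' (after the try/except). Output: YTN

Answer: YTN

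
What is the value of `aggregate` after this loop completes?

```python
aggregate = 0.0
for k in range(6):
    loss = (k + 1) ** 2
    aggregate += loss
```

Sum of squared losses 1² + 2² + ... + 6²
`aggregate` takes the values: 0.0 → 1.0 → 5.0 → 14.0 → 30.0 → 55.0 → 91.0

Answer: 91.0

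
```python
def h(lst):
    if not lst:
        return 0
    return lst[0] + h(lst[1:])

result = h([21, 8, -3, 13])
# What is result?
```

21 + 8 + (-3) + 13 + 0 = 39

Answer: 39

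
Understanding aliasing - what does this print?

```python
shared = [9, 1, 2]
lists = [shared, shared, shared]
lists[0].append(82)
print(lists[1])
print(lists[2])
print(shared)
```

Key concept: list of same reference.
Step by step:
`shared = [9, 1, 2]` → shared = [9, 1, 2]
`lists = [shared, shared, shared]` → lists = [[9, 1, 2], [9, 1, 2], [9, 1, 2]]
`lists[0].append(82)` → shared = [9, 1, 2, 82]; lists = [[9, 1, 2, 82], [9, 1, 2, 82], [9, 1, 2, 82]]
`print(lists[1])` → prints [9, 1, 2, 82]
`print(lists[2])` → prints [9, 1, 2, 82]
`print(shared)` → prints [9, 1, 2, 82]

Answer:
[9, 1, 2, 82]
[9, 1, 2, 82]
[9, 1, 2, 82]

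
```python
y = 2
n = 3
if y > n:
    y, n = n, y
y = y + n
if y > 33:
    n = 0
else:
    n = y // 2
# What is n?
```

Trace:
`y = 2` → y = 2
`n = 3` → n = 3
`if y > n: ...` → y > n is False → no variable changes
`y = y + n` → y = 5
`if y > 33: ...` → y > 33 is False, take else branch → n = 2
So n = 2

Answer: 2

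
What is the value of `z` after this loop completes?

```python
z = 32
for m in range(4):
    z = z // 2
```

Halve 4 times: 32 // 2^4 = 2
`z` takes the values: 32 → 16 → 8 → 4 → 2

Answer: 2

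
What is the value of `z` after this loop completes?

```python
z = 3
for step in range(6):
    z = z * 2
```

Multiply by 2, 6 times: 3 * 2^6 = 192
`z` takes the values: 3 → 6 → 12 → 24 → 48 → 96 → 192

Answer: 192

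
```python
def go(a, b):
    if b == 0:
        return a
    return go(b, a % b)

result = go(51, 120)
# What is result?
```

go(51, 120) -> go(120, 51) -> go(51, 18) -> go(18, 15) -> go(15, 3) -> go(3, 0) -> 3

Answer: 3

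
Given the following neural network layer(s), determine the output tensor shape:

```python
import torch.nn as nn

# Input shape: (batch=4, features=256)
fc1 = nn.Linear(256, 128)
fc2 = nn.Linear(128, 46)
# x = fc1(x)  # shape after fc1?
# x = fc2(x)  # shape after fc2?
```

Input: (4, 256) -> after fc1: (4, 128) -> Output: (4, 46)

Answer: (4, 46)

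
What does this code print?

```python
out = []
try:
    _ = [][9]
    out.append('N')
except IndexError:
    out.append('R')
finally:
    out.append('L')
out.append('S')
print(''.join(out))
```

Execution trace: 'R' (except IndexError) → 'L' (finally) → 'S' (after the try/except). Output: RLS

Answer: RLS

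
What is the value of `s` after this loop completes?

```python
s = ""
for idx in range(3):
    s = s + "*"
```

Repeat '*' 3 times
`s` takes the values: "" → "*" → "**" → "***"

Answer: "***"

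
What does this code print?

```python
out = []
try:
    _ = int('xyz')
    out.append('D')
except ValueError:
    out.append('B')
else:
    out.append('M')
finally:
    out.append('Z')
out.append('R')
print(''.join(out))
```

Execution trace: 'B' (except ValueError) → 'Z' (finally) → 'R' (after the try/except). Output: BZR

Answer: BZR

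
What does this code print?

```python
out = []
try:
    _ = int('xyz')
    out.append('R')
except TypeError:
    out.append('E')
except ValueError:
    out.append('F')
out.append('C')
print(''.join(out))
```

Execution trace: 'F' (except ValueError) → 'C' (after the try/except). Output: FC

Answer: FC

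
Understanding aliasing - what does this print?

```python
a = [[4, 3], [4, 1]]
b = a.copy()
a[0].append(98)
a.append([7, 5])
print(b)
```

Key concept: shallow copy with nested lists.
Step by step:
`a = [[4, 3], [4, 1]]` → a = [[4, 3], [4, 1]]
`b = a.copy()` → b = [[4, 3], [4, 1]]
`a[0].append(98)` → a = [[4, 3, 98], [4, 1]]; b = [[4, 3, 98], [4, 1]]
`a.append([7, 5])` → a = [[4, 3, 98], [4, 1], [7, 5]]
`print(b)` → prints [[4, 3, 98], [4, 1]]

Answer: [[4, 3, 98], [4, 1]]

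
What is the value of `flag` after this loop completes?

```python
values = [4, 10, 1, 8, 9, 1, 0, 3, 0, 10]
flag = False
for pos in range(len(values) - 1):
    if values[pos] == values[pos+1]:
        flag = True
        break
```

Check consecutive duplicates in [4, 10, 1, 8, 9, 1, 0, 3, 0, 10]
`flag` takes the values: False

Answer: False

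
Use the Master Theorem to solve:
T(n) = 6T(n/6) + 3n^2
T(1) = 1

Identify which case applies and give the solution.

a=6, b=6, f(n)=3n^2. log_6(6) = 1. Since c=2 > 1 and the regularity condition holds (6(n/6)^2 = (6/6^2)n^2 with 6/6^2 < 1), Case 3 applies: T(n) = Θ(f(n)) = O(n^2).

Answer: O(n^2) - Case 3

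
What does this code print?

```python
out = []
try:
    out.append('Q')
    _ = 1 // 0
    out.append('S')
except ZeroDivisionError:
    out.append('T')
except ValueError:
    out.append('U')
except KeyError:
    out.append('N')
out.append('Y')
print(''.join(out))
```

Execution trace: 'Q' (try body) → 'T' (except ZeroDivisionError) → 'Y' (after the try/except). Output: QTY

Answer: QTY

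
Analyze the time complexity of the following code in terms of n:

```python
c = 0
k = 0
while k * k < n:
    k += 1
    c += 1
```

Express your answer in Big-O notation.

Each loop level contributes: √n. Multiplying the contributions gives O(√n).

Answer: O(√n)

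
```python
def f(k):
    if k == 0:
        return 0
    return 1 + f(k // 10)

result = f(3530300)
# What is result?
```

Count of digits of 3530300: 7

Answer: 7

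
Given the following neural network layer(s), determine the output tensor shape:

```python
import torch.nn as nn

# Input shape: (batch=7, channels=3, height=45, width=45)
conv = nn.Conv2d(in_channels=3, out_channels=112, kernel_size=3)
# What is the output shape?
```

Input: (7, 3, 45, 45) -> Output: (7, 112, 43, 43)

Answer: (7, 112, 43, 43)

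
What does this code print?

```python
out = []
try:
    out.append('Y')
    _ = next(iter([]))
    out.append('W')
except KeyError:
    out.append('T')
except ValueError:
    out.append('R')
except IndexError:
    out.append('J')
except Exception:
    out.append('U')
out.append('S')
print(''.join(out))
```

Execution trace: 'Y' (try body) → 'U' (except Exception) → 'S' (after the try/except). Output: YUS

Answer: YUS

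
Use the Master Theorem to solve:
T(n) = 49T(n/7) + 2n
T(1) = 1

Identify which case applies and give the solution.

a=49, b=7, f(n)=2n. log_7(49) = 2. Since c=1 < 2, Case 1 applies: T(n) = Θ(n^log_b(a)) = O(n^2).

Answer: O(n^2) - Case 1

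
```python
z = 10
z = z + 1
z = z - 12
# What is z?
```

Trace:
`z = 10` → z = 10
`z = z + 1` → z = 11
`z = z - 12` → z = -1
So z = -1

Answer: -1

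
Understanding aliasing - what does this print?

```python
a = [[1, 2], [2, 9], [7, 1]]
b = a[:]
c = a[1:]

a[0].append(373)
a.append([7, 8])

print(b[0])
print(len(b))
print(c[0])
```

Key concept: slice with nested mutation.
Step by step:
`a = [[1, 2], [2, 9], [7, 1]]` → a = [[1, 2], [2, 9], [7, 1]]
`b = a[:]` → b = [[1, 2], [2, 9], [7, 1]]
`c = a[1:]` → c = [[2, 9], [7, 1]]
`a[0].append(373)` → a = [[1, 2, 373], [2, 9], [7, 1]]; b = [[1, 2, 373], [2, 9], [7, 1]]
`a.append([7, 8])` → a = [[1, 2, 373], [2, 9], [7, 1], [7, 8]]
`print(b[0])` → prints [1, 2, 373]
`print(len(b))` → prints 3
`print(c[0])` → prints [2, 9]

Answer:
[1, 2, 373]
3
[2, 9]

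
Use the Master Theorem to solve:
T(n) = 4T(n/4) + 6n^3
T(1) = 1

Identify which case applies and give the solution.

a=4, b=4, f(n)=6n^3. log_4(4) = 1. Since c=3 > 1 and the regularity condition holds (4(n/4)^3 = (4/4^3)n^3 with 4/4^3 < 1), Case 3 applies: T(n) = Θ(f(n)) = O(n^3).

Answer: O(n^3) - Case 3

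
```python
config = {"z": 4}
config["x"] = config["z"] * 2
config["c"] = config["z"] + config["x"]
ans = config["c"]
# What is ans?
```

Trace:
`config = {"z": 4}` → config = {'z': 4}
`config["x"] = config["z"] * 2` → config = {'z': 4, 'x': 8}
`config["c"] = config["z"] + config["x"]` → config = {'z': 4, 'x': 8, 'c': 12}
`ans = config["c"]` → ans = 12
So ans = 12

Answer: 12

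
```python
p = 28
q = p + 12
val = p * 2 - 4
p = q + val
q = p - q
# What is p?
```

Trace:
`p = 28` → p = 28
`q = p + 12` → q = 40
`val = p * 2 - 4` → val = 52
`p = q + val` → p = 92
`q = p - q` → q = 52
So p = 92

Answer: 92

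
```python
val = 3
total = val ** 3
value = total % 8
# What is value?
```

Trace:
`val = 3` → val = 3
`total = val ** 3` → total = 27
`value = total % 8` → value = 3
So value = 3

Answer: 3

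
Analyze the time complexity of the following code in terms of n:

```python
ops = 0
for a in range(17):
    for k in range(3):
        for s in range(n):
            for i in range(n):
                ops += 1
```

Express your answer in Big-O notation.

Each loop level contributes: 1 × 1 × n × n. Multiplying the contributions gives O(n^2).

Answer: O(n^2)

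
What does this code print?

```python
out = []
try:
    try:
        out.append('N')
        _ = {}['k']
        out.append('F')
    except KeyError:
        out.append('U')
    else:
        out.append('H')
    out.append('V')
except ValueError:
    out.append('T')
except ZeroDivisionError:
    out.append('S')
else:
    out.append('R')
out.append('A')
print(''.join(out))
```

Execution trace: 'N' (inner try body) → 'U' (inner except KeyError) → 'V' (try body, no exception) → 'R' (else) → 'A' (after the try/except). Output: NUVRA

Answer: NUVRA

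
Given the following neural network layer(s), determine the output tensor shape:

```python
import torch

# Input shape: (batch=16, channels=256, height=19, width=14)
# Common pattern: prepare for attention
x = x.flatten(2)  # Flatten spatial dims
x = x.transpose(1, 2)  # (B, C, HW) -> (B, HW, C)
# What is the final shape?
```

Input: (16, 256, 19, 14) -> after flatten(2): (16, 256, 266) -> Output: (16, 266, 256)

Answer: (16, 266, 256)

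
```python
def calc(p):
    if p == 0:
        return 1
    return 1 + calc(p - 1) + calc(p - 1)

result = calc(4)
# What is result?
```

calc(p) = 1 + 2·calc(p-1), calc(0)=1. Closed form: (1+1)·2^4 - 1 = 31.

Answer: 31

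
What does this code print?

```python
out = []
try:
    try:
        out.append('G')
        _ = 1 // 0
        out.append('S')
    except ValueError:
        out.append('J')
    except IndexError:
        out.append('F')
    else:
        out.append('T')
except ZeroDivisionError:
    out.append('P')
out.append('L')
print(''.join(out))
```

Execution trace: 'G' (inner try body) → 'P' (outer except ZeroDivisionError) → 'L' (after the try/except). Output: GPL

Answer: GPL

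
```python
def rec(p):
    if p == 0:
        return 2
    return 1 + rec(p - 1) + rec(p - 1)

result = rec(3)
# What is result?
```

rec(p) = 1 + 2·rec(p-1), rec(0)=2. Closed form: (2+1)·2^3 - 1 = 23.

Answer: 23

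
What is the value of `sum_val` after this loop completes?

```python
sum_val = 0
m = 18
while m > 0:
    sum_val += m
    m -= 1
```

Sum 18 down to 1
`sum_val` takes the values: 0 → 18 → 35 → 51 → 66 → 80 → 93 → 105 → 116 → 126 → 135 → 143 → 150 → 156 → 161 → 165 → 168 → 170 → 171

Answer: 171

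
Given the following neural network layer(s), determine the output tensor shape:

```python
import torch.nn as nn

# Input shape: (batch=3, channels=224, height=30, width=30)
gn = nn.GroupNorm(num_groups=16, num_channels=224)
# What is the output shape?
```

Input: (3, 224, 30, 30) -> Output: (3, 224, 30, 30)

Answer: (3, 224, 30, 30)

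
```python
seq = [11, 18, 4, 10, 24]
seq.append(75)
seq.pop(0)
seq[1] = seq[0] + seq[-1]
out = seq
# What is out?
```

Trace:
`seq = [11, 18, 4, 10, 24]` → seq = [11, 18, 4, 10, 24]
`seq.append(75)` → seq = [11, 18, 4, 10, 24, 75]
`seq.pop(0)` → seq = [18, 4, 10, 24, 75]
`seq[1] = seq[0] + seq[-1]` → seq = [18, 93, 10, 24, 75]
`out = seq` → out = [18, 93, 10, 24, 75]
So out = [18, 93, 10, 24, 75]

Answer: [18, 93, 10, 24, 75]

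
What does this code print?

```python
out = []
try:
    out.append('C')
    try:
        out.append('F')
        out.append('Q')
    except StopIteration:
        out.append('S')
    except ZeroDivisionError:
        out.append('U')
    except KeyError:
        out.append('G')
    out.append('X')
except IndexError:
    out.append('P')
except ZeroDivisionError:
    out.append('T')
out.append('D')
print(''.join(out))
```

Execution trace: 'C' (try body) → 'F' (inner try body) → 'Q' (inner try body, no exception) → 'X' (try body, no exception) → 'D' (after the try/except). Output: CFQXD

Answer: CFQXD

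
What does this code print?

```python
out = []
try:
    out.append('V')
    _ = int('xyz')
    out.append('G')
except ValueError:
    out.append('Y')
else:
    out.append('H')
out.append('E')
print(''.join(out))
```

Execution trace: 'V' (try body) → 'Y' (except ValueError) → 'E' (after the try/except). Output: VYE

Answer: VYE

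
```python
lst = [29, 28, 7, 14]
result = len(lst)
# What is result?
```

Trace:
`lst = [29, 28, 7, 14]` → lst = [29, 28, 7, 14]
`result = len(lst)` → result = 4
So result = 4

Answer: 4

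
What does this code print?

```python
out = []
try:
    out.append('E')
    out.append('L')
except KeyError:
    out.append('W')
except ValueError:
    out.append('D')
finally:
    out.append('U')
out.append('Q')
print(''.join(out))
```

Execution trace: 'E' (try body) → 'L' (try body, no exception) → 'U' (finally) → 'Q' (after the try/except). Output: ELUQ

Answer: ELUQ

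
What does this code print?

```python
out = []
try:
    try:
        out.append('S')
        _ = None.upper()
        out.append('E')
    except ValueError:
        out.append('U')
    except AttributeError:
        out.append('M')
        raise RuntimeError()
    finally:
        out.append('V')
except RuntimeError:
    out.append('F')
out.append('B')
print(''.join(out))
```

Execution trace: 'S' (inner try body) → 'M' (inner except AttributeError) → 'V' (inner finally) → 'F' (outer except RuntimeError) → 'B' (after the try/except). Output: SMVFB

Answer: SMVFB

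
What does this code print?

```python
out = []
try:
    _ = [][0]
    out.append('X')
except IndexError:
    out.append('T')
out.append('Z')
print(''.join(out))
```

Execution trace: 'T' (except IndexError) → 'Z' (after the try/except). Output: TZ

Answer: TZ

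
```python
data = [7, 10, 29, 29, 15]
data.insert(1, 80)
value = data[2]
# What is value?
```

Trace:
`data = [7, 10, 29, 29, 15]` → data = [7, 10, 29, 29, 15]
`data.insert(1, 80)` → data = [7, 80, 10, 29, 29, 15]
`value = data[2]` → value = 10
So value = 10

Answer: 10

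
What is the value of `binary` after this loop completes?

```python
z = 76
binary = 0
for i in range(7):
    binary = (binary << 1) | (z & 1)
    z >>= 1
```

Reverse lowest 7 bits of 76
`binary` takes the values: 0 → 1 → 3 → 6 → 12 → 25

Answer: 25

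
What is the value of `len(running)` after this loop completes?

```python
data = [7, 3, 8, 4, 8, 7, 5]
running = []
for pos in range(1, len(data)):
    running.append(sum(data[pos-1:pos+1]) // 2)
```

Number of 2-element averages
`running` takes the values: [] → [5] → [5, 5] → [5, 5, 6] → [5, 5, 6, 6] → [5, 5, 6, 6, 7] → [5, 5, 6, 6, 7, 6]
So `len(running)` = 6

Answer: 6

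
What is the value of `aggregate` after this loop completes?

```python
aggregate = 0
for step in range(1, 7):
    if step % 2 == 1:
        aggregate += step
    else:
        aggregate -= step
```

Add odd, subtract even
`aggregate` takes the values: 0 → 1 → -1 → 2 → -2 → 3 → -3

Answer: -3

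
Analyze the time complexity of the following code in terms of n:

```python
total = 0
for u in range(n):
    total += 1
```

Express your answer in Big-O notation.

Each loop level contributes: n. Multiplying the contributions gives O(n).

Answer: O(n)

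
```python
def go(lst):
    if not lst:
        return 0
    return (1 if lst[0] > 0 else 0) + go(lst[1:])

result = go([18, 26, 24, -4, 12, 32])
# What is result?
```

Count of positive elements in [18, 26, 24, -4, 12, 32] = 5

Answer: 5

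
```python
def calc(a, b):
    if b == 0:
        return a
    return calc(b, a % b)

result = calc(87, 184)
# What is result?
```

calc(87, 184) -> calc(184, 87) -> calc(87, 10) -> calc(10, 7) -> calc(7, 3) -> calc(3, 1) -> calc(1, 0) -> 1

Answer: 1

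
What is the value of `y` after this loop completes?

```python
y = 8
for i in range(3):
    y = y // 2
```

Halve 3 times: 8 // 2^3 = 1
`y` takes the values: 8 → 4 → 2 → 1

Answer: 1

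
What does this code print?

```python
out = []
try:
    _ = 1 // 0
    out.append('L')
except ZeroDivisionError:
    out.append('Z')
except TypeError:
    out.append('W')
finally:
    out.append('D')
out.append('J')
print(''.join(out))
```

Execution trace: 'Z' (except ZeroDivisionError) → 'D' (finally) → 'J' (after the try/except). Output: ZDJ

Answer: ZDJ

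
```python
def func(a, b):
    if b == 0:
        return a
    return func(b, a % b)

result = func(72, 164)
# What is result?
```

func(72, 164) -> func(164, 72) -> func(72, 20) -> func(20, 12) -> func(12, 8) -> func(8, 4) -> func(4, 0) -> 4

Answer: 4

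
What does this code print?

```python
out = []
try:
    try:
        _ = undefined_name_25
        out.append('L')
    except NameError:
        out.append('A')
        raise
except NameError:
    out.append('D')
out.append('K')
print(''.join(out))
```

Execution trace: 'A' (except NameError) → 'D' (outer except NameError) → 'K' (after the try/except). Output: ADK

Answer: ADK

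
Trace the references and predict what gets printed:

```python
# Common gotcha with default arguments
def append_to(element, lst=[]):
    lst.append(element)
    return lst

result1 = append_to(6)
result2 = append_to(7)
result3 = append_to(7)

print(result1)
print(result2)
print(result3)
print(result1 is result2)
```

Key concept: mutable default argument gotcha.
Step by step:
`result1 = append_to(6)` → result1 = [6]
`result2 = append_to(7)` → result1 = [6, 7] (same object as result2); result2 = [6, 7] (same object as result1)
`result3 = append_to(7)` → result1 = [6, 7, 7] (same object as result2, result3); result2 = [6, 7, 7] (same object as result1, result3); result3 = [6, 7, 7] (same object as result1, result2)
`print(result1)` → prints [6, 7, 7]
`print(result2)` → prints [6, 7, 7]
`print(result3)` → prints [6, 7, 7]
`print(result1 is result2)` → prints True

Answer:
[6, 7, 7]
[6, 7, 7]
[6, 7, 7]
True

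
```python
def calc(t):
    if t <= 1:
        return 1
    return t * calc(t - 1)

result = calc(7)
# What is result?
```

calc(7) = 7 * 6 * 5 * 4 * 3 * 2 * 1 = 5040

Answer: 5040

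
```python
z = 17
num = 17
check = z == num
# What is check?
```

Trace:
`z = 17` → z = 17
`num = 17` → num = 17
`check = z == num` → check = True
So check = True

Answer: True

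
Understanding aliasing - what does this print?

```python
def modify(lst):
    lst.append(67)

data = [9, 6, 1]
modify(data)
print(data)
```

Key concept: function modifies passed list.
Step by step:
`data = [9, 6, 1]` → data = [9, 6, 1]
`modify(data)` → data = [9, 6, 1, 67]
`print(data)` → prints [9, 6, 1, 67]

Answer: [9, 6, 1, 67]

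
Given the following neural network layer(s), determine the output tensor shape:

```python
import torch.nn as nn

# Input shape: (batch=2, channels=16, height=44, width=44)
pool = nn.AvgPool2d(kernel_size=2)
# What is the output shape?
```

Input: (2, 16, 44, 44) -> Output: (2, 16, 22, 22)

Answer: (2, 16, 22, 22)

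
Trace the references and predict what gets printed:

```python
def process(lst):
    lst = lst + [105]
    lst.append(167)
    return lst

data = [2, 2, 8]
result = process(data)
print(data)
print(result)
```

Key concept: rebinding parameter vs mutation.
Step by step:
`data = [2, 2, 8]` → data = [2, 2, 8]
`result = process(data)` → result = [2, 2, 8, 105, 167]
`print(data)` → prints [2, 2, 8]
`print(result)` → prints [2, 2, 8, 105, 167]

Answer:
[2, 2, 8]
[2, 2, 8, 105, 167]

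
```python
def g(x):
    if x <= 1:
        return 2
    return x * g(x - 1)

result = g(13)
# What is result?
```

g(13) = 13 * 12 * 11 * 10 * 9 * 8 * 7 * 6 * 5 * 4 * 3 * 2 * 2 = 12454041600

Answer: 12454041600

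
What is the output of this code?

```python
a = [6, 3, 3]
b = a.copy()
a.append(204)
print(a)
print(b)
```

Key concept: list.copy() creates independent copy.
Step by step:
`a = [6, 3, 3]` → a = [6, 3, 3]
`b = a.copy()` → b = [6, 3, 3]
`a.append(204)` → a = [6, 3, 3, 204]
`print(a)` → prints [6, 3, 3, 204]
`print(b)` → prints [6, 3, 3]

Answer:
[6, 3, 3, 204]
[6, 3, 3]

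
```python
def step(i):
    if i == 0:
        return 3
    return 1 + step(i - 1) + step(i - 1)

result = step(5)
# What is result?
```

step(i) = 1 + 2·step(i-1), step(0)=3. Closed form: (3+1)·2^5 - 1 = 127.

Answer: 127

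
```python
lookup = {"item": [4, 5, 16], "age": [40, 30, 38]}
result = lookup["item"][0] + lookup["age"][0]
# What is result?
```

Trace:
`lookup = {"item": [4, 5, 16], "age": [40, 30, 38]}` → lookup = {'item': [4, 5, 16], 'age': [40, 30, 38]}
`result = lookup["item"][0] + lookup["age"][0]` → result = 44
So result = 44

Answer: 44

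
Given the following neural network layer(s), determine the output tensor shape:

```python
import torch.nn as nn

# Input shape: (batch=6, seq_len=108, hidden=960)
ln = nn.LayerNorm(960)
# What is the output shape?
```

Input: (6, 108, 960) -> Output: (6, 108, 960)

Answer: (6, 108, 960)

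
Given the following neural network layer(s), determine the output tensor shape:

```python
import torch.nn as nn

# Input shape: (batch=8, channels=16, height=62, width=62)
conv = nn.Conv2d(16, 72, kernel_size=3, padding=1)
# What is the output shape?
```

Input: (8, 16, 62, 62) -> Output: (8, 72, 62, 62)

Answer: (8, 72, 62, 62)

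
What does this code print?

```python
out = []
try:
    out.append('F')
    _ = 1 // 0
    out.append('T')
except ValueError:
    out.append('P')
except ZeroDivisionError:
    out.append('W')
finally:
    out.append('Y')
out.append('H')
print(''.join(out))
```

Execution trace: 'F' (try body) → 'W' (except ZeroDivisionError) → 'Y' (finally) → 'H' (after the try/except). Output: FWYH

Answer: FWYH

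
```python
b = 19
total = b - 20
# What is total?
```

Trace:
`b = 19` → b = 19
`total = b - 20` → total = -1
So total = -1

Answer: -1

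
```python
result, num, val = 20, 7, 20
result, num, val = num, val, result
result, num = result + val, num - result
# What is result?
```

Trace:
`result, num, val = 20, 7, 20` → result = 20; num = 7; val = 20
`result, num, val = num, val, result` → result = 7; num = 20; val = 20
`result, num = result + val, num - result` → result = 27; num = 13
So result = 27

Answer: 27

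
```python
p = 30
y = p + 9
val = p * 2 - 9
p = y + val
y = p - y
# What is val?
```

Trace:
`p = 30` → p = 30
`y = p + 9` → y = 39
`val = p * 2 - 9` → val = 51
`p = y + val` → p = 90
`y = p - y` → y = 51
So val = 51

Answer: 51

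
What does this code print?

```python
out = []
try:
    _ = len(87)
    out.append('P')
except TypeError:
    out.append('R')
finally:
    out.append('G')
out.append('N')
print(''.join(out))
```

Execution trace: 'R' (except TypeError) → 'G' (finally) → 'N' (after the try/except). Output: RGN

Answer: RGN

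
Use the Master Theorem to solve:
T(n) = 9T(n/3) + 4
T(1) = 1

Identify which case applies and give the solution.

a=9, b=3, f(n)=4. log_3(9) = 2. Since c=0 < 2, Case 1 applies: T(n) = Θ(n^log_b(a)) = O(n^2).

Answer: O(n^2) - Case 1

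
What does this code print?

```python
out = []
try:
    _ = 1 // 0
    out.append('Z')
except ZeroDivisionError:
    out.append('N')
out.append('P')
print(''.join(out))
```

Execution trace: 'N' (except ZeroDivisionError) → 'P' (after the try/except). Output: NP

Answer: NP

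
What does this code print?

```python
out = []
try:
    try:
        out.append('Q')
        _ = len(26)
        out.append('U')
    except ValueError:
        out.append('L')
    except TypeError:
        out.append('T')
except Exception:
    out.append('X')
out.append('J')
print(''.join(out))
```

Execution trace: 'Q' (inner try body) → 'T' (inner except TypeError) → 'J' (after the try/except). Output: QTJ

Answer: QTJ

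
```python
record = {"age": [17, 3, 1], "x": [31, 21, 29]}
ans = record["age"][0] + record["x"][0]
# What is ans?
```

Trace:
`record = {"age": [17, 3, 1], "x": [31, 21, 29]}` → record = {'age': [17, 3, 1], 'x': [31, 21, 29]}
`ans = record["age"][0] + record["x"][0]` → ans = 48
So ans = 48

Answer: 48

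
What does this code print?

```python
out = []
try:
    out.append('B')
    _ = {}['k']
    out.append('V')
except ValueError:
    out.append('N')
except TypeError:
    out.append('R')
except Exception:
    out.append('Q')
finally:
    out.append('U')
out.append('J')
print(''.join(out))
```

Execution trace: 'B' (try body) → 'Q' (except Exception) → 'U' (finally) → 'J' (after the try/except). Output: BQUJ

Answer: BQUJ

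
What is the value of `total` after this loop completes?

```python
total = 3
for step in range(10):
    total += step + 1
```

Start at 3, add 1 to 10 = 58
`total` takes the values: 3 → 4 → 6 → 9 → 13 → 18 → 24 → 31 → 39 → 48 → 58

Answer: 58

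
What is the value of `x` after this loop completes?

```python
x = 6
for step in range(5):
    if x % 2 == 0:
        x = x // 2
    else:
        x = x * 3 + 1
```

Collatz-style transformation from 6
`x` takes the values: 6 → 3 → 10 → 5 → 16 → 8

Answer: 8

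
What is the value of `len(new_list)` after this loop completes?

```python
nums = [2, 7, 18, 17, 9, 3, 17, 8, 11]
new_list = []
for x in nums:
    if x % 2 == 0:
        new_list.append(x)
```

Count even numbers in [2, 7, 18, 17, 9, 3, 17, 8, 11]
`new_list` takes the values: [] → [2] → [2, 18] → [2, 18, 8]
So `len(new_list)` = 3

Answer: 3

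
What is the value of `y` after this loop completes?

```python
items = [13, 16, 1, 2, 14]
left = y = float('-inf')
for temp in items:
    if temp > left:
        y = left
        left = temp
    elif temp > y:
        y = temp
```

Second largest (with repeats) in [13, 16, 1, 2, 14]
`y` takes the values: -inf → 13 → 14

Answer: 14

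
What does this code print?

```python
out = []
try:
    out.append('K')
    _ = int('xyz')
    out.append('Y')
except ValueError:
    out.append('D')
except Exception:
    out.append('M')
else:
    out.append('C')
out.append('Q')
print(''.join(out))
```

Execution trace: 'K' (try body) → 'D' (except ValueError) → 'Q' (after the try/except). Output: KDQ

Answer: KDQ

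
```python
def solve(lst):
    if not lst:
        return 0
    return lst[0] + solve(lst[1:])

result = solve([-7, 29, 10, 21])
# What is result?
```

(-7) + 29 + 10 + 21 + 0 = 53

Answer: 53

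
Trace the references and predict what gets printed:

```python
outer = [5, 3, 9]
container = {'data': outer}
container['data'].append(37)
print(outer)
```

Key concept: dict holds reference to list.
Step by step:
`outer = [5, 3, 9]` → outer = [5, 3, 9]
`container = {'data': outer}` → container = {'data': [5, 3, 9]}
`container['data'].append(37)` → outer = [5, 3, 9, 37]; container = {'data': [5, 3, 9, 37]}
`print(outer)` → prints [5, 3, 9, 37]

Answer: [5, 3, 9, 37]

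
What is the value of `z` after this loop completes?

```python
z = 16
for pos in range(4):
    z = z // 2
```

Halve 4 times: 16 // 2^4 = 1
`z` takes the values: 16 → 8 → 4 → 2 → 1

Answer: 1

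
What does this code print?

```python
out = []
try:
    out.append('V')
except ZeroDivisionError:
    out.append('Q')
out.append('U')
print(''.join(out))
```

Execution trace: 'V' (try body, no exception) → 'U' (after the try/except). Output: VU

Answer: VU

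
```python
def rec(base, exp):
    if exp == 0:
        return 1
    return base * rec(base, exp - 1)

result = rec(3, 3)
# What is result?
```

rec(3, 3) = 3 * 3 * 3 = 27

Answer: 27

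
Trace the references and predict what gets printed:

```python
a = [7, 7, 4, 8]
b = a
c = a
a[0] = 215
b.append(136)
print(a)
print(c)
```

Key concept: multiple aliases.
Step by step:
`a = [7, 7, 4, 8]` → a = [7, 7, 4, 8]
`b = a` → b = [7, 7, 4, 8] (same object as a)
`c = a` → c = [7, 7, 4, 8] (same object as a, b)
`a[0] = 215` → a = [215, 7, 4, 8] (same object as b, c); b = [215, 7, 4, 8] (same object as a, c); c = [215, 7, 4, 8] (same object as a, b)
`b.append(136)` → a = [215, 7, 4, 8, 136] (same object as b, c); b = [215, 7, 4, 8, 136] (same object as a, c); c = [215, 7, 4, 8, 136] (same object as a, b)
`print(a)` → prints [215, 7, 4, 8, 136]
`print(c)` → prints [215, 7, 4, 8, 136]

Answer:
[215, 7, 4, 8, 136]
[215, 7, 4, 8, 136]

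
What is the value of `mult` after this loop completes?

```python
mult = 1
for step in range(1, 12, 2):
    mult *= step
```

Product of 1, 3, 5, ... up to 11
`mult` takes the values: 1 → 3 → 15 → 105 → 945 → 10395

Answer: 10395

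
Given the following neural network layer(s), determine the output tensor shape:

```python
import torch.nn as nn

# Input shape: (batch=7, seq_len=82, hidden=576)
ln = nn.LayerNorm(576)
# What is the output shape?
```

Input: (7, 82, 576) -> Output: (7, 82, 576)

Answer: (7, 82, 576)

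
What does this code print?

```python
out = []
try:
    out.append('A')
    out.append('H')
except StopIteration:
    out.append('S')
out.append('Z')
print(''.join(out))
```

Execution trace: 'A' (try body) → 'H' (try body, no exception) → 'Z' (after the try/except). Output: AHZ

Answer: AHZ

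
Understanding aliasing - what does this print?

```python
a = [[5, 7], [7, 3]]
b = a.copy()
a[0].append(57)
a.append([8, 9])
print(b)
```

Key concept: shallow copy with nested lists.
Step by step:
`a = [[5, 7], [7, 3]]` → a = [[5, 7], [7, 3]]
`b = a.copy()` → b = [[5, 7], [7, 3]]
`a[0].append(57)` → a = [[5, 7, 57], [7, 3]]; b = [[5, 7, 57], [7, 3]]
`a.append([8, 9])` → a = [[5, 7, 57], [7, 3], [8, 9]]
`print(b)` → prints [[5, 7, 57], [7, 3]]

Answer: [[5, 7, 57], [7, 3]]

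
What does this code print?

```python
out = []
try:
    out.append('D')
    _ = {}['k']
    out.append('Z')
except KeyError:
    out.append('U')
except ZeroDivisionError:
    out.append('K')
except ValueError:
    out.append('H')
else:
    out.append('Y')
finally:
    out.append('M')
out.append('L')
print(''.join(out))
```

Execution trace: 'D' (try body) → 'U' (except KeyError) → 'M' (finally) → 'L' (after the try/except). Output: DUML

Answer: DUML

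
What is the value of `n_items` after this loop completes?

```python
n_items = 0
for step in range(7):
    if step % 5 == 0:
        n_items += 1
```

Count numbers divisible by 5 in range(7)
`n_items` takes the values: 0 → 1 → 2

Answer: 2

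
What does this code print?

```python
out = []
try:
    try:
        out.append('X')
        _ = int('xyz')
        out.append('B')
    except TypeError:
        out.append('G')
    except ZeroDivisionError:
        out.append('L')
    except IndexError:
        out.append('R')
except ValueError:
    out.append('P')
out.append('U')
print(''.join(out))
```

Execution trace: 'X' (try body) → 'P' (outer except ValueError) → 'U' (after the try/except). Output: XPU

Answer: XPU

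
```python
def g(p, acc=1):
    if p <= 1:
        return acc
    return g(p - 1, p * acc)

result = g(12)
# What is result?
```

Accumulator trace (n, acc): (12, 1) -> (11, 12) -> (10, 132) -> (9, 1320) -> (8, 11880) -> (7, 95040) -> (6, 665280) -> (5, 3991680) -> (4, 19958400) -> (3, 79833600) -> (2, 239500800) -> (1, 479001600) -> return 479001600

Answer: 479001600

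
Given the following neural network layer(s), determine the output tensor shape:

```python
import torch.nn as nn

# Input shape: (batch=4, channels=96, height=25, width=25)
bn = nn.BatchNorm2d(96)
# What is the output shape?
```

Input: (4, 96, 25, 25) -> Output: (4, 96, 25, 25)

Answer: (4, 96, 25, 25)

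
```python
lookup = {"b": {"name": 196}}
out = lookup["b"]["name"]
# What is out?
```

Trace:
`lookup = {"b": {"name": 196}}` → lookup = {'b': {'name': 196}}
`out = lookup["b"]["name"]` → out = 196
So out = 196

Answer: 196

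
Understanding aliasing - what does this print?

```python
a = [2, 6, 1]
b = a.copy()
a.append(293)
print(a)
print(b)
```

Key concept: list.copy() creates independent copy.
Step by step:
`a = [2, 6, 1]` → a = [2, 6, 1]
`b = a.copy()` → b = [2, 6, 1]
`a.append(293)` → a = [2, 6, 1, 293]
`print(a)` → prints [2, 6, 1, 293]
`print(b)` → prints [2, 6, 1]

Answer:
[2, 6, 1, 293]
[2, 6, 1]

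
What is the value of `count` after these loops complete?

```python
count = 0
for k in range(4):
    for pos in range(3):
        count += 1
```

4 * 3 = 12
`count` takes the values: 0 → 1 → 2 → 3 → 4 → 5 → 6 → 7 → 8 → 9 → 10 → 11 → 12

Answer: 12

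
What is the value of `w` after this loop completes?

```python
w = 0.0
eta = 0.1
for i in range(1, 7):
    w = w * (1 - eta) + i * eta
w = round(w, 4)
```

Moving average with lr=0.1
`w` takes the values: 0.0 → 0.1 → 0.29 → 0.561 → 0.9049 → 1.31441 → 1.782969 → 1.783

Answer: 1.783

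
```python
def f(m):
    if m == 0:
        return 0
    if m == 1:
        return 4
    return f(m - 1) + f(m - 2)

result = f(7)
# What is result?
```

Build up from base cases: f(0)=0, f(1)=4, f(2)=4, f(3)=8, f(4)=12, f(5)=20, f(6)=32, ..., f(7)=52

Answer: 52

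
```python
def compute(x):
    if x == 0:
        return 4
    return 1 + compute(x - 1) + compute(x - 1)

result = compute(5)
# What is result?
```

compute(x) = 1 + 2·compute(x-1), compute(0)=4. Closed form: (4+1)·2^5 - 1 = 159.

Answer: 159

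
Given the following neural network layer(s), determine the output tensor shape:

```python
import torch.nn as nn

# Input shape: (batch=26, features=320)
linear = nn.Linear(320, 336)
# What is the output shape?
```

Input: (26, 320) -> Output: (26, 336)

Answer: (26, 336)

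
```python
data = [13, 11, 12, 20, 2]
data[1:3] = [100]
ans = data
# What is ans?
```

Trace:
`data = [13, 11, 12, 20, 2]` → data = [13, 11, 12, 20, 2]
`data[1:3] = [100]` → data = [13, 100, 20, 2]
`ans = data` → ans = [13, 100, 20, 2]
So ans = [13, 100, 20, 2]

Answer: [13, 100, 20, 2]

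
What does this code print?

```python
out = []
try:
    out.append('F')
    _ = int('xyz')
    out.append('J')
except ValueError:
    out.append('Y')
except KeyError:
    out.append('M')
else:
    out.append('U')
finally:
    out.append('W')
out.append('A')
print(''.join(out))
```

Execution trace: 'F' (try body) → 'Y' (except ValueError) → 'W' (finally) → 'A' (after the try/except). Output: FYWA

Answer: FYWA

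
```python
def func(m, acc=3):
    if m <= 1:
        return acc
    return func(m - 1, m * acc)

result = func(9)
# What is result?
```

Accumulator trace (n, acc): (9, 3) -> (8, 27) -> (7, 216) -> (6, 1512) -> (5, 9072) -> (4, 45360) -> (3, 181440) -> (2, 544320) -> (1, 1088640) -> return 1088640

Answer: 1088640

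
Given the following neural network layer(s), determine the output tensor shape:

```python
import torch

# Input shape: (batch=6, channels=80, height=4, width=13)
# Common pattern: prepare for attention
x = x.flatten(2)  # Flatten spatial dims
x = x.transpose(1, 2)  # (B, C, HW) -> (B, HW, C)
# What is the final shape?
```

Input: (6, 80, 4, 13) -> after flatten(2): (6, 80, 52) -> Output: (6, 52, 80)

Answer: (6, 52, 80)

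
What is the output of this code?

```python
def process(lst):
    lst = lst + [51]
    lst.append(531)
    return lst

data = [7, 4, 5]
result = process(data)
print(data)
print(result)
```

Key concept: rebinding parameter vs mutation.
Step by step:
`data = [7, 4, 5]` → data = [7, 4, 5]
`result = process(data)` → result = [7, 4, 5, 51, 531]
`print(data)` → prints [7, 4, 5]
`print(result)` → prints [7, 4, 5, 51, 531]

Answer:
[7, 4, 5]
[7, 4, 5, 51, 531]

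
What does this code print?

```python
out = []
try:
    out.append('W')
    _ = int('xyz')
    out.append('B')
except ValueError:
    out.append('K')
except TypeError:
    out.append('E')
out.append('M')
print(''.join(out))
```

Execution trace: 'W' (try body) → 'K' (except ValueError) → 'M' (after the try/except). Output: WKM

Answer: WKM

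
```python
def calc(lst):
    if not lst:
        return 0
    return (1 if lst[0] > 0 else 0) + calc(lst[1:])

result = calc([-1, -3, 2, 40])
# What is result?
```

Count of positive elements in [-1, -3, 2, 40] = 2

Answer: 2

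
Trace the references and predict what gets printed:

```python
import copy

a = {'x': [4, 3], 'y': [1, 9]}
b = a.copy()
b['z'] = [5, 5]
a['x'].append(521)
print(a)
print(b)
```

Key concept: shallow copy of dict with mutable values.
Step by step:
`a = {'x': [4, 3], 'y': [1, 9]}` → a = {'x': [4, 3], 'y': [1, 9]}
`b = a.copy()` → b = {'x': [4, 3], 'y': [1, 9]}
`b['z'] = [5, 5]` → b = {'x': [4, 3], 'y': [1, 9], 'z': [5, 5]}
`a['x'].append(521)` → a = {'x': [4, 3, 521], 'y': [1, 9]}; b = {'x': [4, 3, 521], 'y': [1, 9], 'z': [5, 5]}
`print(a)` → prints {'x': [4, 3, 521], 'y': [1, 9]}
`print(b)` → prints {'x': [4, 3, 521], 'y': [1, 9], 'z': [5, 5]}

Answer:
{'x': [4, 3, 521], 'y': [1, 9]}
{'x': [4, 3, 521], 'y': [1, 9], 'z': [5, 5]}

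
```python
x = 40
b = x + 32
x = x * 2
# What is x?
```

Trace:
`x = 40` → x = 40
`b = x + 32` → b = 72
`x = x * 2` → x = 80
So x = 80

Answer: 80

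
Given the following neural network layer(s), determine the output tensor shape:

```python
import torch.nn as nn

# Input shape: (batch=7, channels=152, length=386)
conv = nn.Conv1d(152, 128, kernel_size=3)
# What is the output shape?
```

Input: (7, 152, 386) -> Output: (7, 128, 384)

Answer: (7, 128, 384)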